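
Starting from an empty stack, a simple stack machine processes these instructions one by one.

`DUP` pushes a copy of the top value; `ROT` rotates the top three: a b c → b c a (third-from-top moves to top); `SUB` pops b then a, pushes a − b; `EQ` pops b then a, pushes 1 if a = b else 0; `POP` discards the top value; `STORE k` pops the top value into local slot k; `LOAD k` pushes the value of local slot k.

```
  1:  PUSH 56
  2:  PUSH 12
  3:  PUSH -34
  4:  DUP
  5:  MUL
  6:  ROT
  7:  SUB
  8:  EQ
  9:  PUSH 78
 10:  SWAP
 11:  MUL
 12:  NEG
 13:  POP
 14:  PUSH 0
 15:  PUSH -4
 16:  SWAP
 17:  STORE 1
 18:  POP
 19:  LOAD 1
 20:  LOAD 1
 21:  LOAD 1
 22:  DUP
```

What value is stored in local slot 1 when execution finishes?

PUSH 56  → [56]
PUSH 12  → [56, 12]
PUSH -34 → [56, 12, -34]
DUP      → [56, 12, -34, -34]
MUL      → [56, 12, 1156]
ROT      → [12, 1156, 56]
SUB      → [12, 1100]
EQ       → [0]
PUSH 78  → [0, 78]
SWAP     → [78, 0]
MUL      → [0]
NEG      → [0]
POP      → []
PUSH 0   → [0]
PUSH -4  → [0, -4]
SWAP     → [-4, 0]
STORE 1  → [-4]
POP      → []
LOAD 1   → [0]
LOAD 1   → [0, 0]
LOAD 1   → [0, 0, 0]
DUP      → [0, 0, 0, 0]

0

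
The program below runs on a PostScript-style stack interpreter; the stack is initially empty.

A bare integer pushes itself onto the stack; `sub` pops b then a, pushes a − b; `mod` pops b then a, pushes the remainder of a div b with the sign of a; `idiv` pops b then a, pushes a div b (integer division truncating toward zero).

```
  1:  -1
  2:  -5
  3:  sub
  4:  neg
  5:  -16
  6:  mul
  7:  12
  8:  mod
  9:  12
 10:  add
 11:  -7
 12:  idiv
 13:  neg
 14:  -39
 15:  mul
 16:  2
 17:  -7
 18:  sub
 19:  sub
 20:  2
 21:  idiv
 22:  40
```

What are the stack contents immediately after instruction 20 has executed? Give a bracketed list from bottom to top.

[-87, 2]

-1    [-1]
-5    [-1, -5]
sub   [4]
neg   [-4]
-16   [-4, -16]
mul   [64]
12    [64, 12]
mod   [4]
12    [4, 12]
add   [16]
-7    [16, -7]
idiv  [-2]
neg   [2]
-39   [2, -39]
mul   [-78]
2     [-78, 2]
-7    [-78, 2, -7]
sub   [-78, 9]
sub   [-87]
2     [-87, 2]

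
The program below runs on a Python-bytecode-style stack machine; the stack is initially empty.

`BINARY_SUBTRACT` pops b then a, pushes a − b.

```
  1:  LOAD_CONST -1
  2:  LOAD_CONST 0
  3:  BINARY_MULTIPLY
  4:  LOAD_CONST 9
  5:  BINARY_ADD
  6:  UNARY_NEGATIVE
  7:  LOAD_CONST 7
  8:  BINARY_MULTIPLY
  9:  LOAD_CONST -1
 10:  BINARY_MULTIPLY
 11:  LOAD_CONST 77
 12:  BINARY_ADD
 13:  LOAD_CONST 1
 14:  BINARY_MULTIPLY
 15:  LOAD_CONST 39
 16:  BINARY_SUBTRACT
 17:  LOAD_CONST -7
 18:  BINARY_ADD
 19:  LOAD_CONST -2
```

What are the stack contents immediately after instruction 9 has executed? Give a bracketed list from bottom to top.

[-63, -1]

LOAD_CONST -1   -> [-1]
LOAD_CONST 0    -> [-1, 0]
BINARY_MULTIPLY -> [0]
LOAD_CONST 9    -> [0, 9]
BINARY_ADD      -> [9]
UNARY_NEGATIVE  -> [-9]
LOAD_CONST 7    -> [-9, 7]
BINARY_MULTIPLY -> [-63]
LOAD_CONST -1   -> [-63, -1]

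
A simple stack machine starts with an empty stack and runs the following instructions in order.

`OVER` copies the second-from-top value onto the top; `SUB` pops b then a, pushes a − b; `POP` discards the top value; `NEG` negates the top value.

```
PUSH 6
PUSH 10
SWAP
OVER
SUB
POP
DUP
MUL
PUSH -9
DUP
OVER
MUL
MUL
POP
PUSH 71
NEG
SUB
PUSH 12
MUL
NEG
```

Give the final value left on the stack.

-2052

PUSH 6  → [6]
PUSH 10 → [6, 10]
SWAP    → [10, 6]
OVER    → [10, 6, 10]
SUB     → [10, -4]
POP     → [10]
DUP     → [10, 10]
MUL     → [100]
PUSH -9 → [100, -9]
DUP     → [100, -9, -9]
OVER    → [100, -9, -9, -9]
MUL     → [100, -9, 81]
MUL     → [100, -729]
POP     → [100]
PUSH 71 → [100, 71]
NEG     → [100, -71]
SUB     → [171]
PUSH 12 → [171, 12]
MUL     → [2052]
NEG     → [-2052]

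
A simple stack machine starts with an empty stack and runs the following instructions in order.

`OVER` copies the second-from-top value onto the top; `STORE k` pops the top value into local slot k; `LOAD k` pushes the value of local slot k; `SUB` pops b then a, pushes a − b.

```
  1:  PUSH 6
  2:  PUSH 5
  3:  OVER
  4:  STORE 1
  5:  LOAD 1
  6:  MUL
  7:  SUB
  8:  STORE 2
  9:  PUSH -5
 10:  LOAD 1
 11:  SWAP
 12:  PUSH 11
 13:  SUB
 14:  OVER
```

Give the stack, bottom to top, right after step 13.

[6, -16]

PUSH 6  → [6]
PUSH 5  → [6, 5]
OVER    → [6, 5, 6]
STORE 1 → [6, 5]
LOAD 1  → [6, 5, 6]
MUL     → [6, 30]
SUB     → [-24]
STORE 2 → []
PUSH -5 → [-5]
LOAD 1  → [-5, 6]
SWAP    → [6, -5]
PUSH 11 → [6, -5, 11]
SUB     → [6, -16]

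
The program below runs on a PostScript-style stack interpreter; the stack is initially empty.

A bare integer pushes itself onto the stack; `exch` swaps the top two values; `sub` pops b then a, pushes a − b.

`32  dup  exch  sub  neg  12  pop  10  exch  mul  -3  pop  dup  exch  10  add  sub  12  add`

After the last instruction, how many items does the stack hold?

1

32   -> 32
dup  -> 32 32
exch -> 32 32
sub  -> 0
neg  -> 0
12   -> 0 12
pop  -> 0
10   -> 0 10
exch -> 10 0
mul  -> 0
-3   -> 0 -3
pop  -> 0
dup  -> 0 0
exch -> 0 0
10   -> 0 0 10
add  -> 0 10
sub  -> -10
12   -> -10 12
add  -> 2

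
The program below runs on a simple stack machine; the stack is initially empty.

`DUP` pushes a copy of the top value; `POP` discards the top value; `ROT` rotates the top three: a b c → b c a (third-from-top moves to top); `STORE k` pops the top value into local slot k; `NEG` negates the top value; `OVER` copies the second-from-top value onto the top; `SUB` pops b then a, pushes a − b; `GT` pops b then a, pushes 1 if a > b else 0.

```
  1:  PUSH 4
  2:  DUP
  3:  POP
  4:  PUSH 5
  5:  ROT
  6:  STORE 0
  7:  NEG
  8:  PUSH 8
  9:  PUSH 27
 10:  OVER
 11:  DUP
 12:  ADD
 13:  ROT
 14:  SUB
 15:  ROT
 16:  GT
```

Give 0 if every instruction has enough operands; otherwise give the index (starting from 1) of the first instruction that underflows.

5

PUSH 4  [4]
DUP     [4, 4]
POP     [4]
PUSH 5  [4, 5]
ROT  — needs 3 operands, stack has 2 → underflow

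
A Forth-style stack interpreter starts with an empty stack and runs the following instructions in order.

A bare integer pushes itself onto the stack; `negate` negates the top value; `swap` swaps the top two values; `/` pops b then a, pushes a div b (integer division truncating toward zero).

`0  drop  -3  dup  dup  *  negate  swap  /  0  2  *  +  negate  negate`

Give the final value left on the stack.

0       0
drop    (empty)
-3      -3
dup     -3 -3
dup     -3 -3 -3
*       -3 9
negate  -3 -9
swap    -9 -3
/       3
0       3 0
2       3 0 2
*       3 0
+       3
negate  -3
negate  3

3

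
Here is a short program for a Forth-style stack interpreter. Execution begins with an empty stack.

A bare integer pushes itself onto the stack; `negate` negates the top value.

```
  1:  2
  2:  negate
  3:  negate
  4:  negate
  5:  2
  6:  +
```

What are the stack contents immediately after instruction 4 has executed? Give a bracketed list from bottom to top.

[-2]

2      → [2]
negate → [-2]
negate → [2]
negate → [-2]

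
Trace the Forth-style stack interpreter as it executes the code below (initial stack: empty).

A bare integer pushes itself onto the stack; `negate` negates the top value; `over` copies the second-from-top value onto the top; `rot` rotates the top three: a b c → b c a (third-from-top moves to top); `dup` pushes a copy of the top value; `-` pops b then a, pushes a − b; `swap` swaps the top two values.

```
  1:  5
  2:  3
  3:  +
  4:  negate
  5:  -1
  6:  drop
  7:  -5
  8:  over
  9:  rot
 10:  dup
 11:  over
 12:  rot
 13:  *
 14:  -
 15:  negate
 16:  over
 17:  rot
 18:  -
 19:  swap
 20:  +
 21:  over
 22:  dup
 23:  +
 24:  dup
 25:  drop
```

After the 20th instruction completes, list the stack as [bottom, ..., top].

[-5, 72]

5      : [5]
3      : [5, 3]
+      : [8]
negate : [-8]
-1     : [-8, -1]
drop   : [-8]
-5     : [-8, -5]
over   : [-8, -5, -8]
rot    : [-5, -8, -8]
dup    : [-5, -8, -8, -8]
over   : [-5, -8, -8, -8, -8]
rot    : [-5, -8, -8, -8, -8]
*      : [-5, -8, -8, 64]
-      : [-5, -8, -72]
negate : [-5, -8, 72]
over   : [-5, -8, 72, -8]
rot    : [-5, 72, -8, -8]
-      : [-5, 72, 0]
swap   : [-5, 0, 72]
+      : [-5, 72]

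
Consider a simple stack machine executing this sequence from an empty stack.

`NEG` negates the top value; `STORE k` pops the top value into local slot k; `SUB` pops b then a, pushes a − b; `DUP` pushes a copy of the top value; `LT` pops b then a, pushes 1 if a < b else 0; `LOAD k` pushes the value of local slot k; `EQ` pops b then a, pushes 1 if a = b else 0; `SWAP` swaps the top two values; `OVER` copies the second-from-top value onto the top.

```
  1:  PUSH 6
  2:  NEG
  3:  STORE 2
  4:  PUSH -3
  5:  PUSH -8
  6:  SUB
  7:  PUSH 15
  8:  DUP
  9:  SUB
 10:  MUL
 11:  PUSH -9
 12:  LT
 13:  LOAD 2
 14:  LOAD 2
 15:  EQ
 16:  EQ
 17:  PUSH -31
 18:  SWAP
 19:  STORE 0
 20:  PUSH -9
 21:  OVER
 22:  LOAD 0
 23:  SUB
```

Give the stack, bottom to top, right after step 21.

PUSH 6   : [6]
NEG      : [-6]
STORE 2  : []
PUSH -3  : [-3]
PUSH -8  : [-3, -8]
SUB      : [5]
PUSH 15  : [5, 15]
DUP      : [5, 15, 15]
SUB      : [5, 0]
MUL      : [0]
PUSH -9  : [0, -9]
LT       : [0]
LOAD 2   : [0, -6]
LOAD 2   : [0, -6, -6]
EQ       : [0, 1]
EQ       : [0]
PUSH -31 : [0, -31]
SWAP     : [-31, 0]
STORE 0  : [-31]
PUSH -9  : [-31, -9]
OVER     : [-31, -9, -31]

[-31, -9, -31]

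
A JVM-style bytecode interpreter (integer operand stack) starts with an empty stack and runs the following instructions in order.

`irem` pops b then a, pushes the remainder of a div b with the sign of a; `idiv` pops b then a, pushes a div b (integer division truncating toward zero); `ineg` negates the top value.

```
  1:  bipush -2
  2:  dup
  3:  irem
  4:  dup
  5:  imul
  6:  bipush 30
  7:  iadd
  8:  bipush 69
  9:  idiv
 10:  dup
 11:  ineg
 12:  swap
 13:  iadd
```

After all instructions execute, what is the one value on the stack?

0

bipush -2 → -2
dup       → -2 -2
irem      → 0
dup       → 0 0
imul      → 0
bipush 30 → 0 30
iadd      → 30
bipush 69 → 30 69
idiv      → 0
dup       → 0 0
ineg      → 0 0
swap      → 0 0
iadd      → 0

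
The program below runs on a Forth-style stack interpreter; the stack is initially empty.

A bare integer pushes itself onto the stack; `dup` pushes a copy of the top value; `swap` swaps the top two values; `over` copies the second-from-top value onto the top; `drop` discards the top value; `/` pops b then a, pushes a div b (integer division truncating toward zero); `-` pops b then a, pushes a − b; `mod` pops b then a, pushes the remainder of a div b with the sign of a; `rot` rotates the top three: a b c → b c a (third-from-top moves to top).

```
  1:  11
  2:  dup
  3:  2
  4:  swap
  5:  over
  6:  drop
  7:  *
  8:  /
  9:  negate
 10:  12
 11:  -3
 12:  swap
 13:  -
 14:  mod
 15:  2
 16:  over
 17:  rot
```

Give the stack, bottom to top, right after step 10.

[0, 12]

11     -> 11
dup    -> 11 11
2      -> 11 11 2
swap   -> 11 2 11
over   -> 11 2 11 2
drop   -> 11 2 11
*      -> 11 22
/      -> 0
negate -> 0
12     -> 0 12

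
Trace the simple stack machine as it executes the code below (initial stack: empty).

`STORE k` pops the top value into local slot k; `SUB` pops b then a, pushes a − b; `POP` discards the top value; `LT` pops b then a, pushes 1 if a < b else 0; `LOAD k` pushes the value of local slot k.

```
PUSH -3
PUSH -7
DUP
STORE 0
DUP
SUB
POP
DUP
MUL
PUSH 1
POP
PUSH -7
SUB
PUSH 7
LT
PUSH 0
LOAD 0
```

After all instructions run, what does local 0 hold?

PUSH -3  -3
PUSH -7  -3 -7
DUP      -3 -7 -7
STORE 0  -3 -7
DUP      -3 -7 -7
SUB      -3 0
POP      -3
DUP      -3 -3
MUL      9
PUSH 1   9 1
POP      9
PUSH -7  9 -7
SUB      16
PUSH 7   16 7
LT       0
PUSH 0   0 0
LOAD 0   0 0 -7

-7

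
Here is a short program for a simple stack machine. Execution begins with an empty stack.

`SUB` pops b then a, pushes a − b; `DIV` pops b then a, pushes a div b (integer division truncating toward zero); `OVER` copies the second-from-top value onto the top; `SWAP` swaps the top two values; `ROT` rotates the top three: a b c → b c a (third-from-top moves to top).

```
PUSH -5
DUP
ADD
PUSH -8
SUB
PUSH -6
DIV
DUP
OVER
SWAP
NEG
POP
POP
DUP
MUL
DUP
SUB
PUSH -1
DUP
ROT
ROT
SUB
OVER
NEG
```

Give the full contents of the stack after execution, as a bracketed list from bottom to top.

[-1, 1, 1]

PUSH -5  [-5]
DUP      [-5, -5]
ADD      [-10]
PUSH -8  [-10, -8]
SUB      [-2]
PUSH -6  [-2, -6]
DIV      [0]
DUP      [0, 0]
OVER     [0, 0, 0]
SWAP     [0, 0, 0]
NEG      [0, 0, 0]
POP      [0, 0]
POP      [0]
DUP      [0, 0]
MUL      [0]
DUP      [0, 0]
SUB      [0]
PUSH -1  [0, -1]
DUP      [0, -1, -1]
ROT      [-1, -1, 0]
ROT      [-1, 0, -1]
SUB      [-1, 1]
OVER     [-1, 1, -1]
NEG      [-1, 1, 1]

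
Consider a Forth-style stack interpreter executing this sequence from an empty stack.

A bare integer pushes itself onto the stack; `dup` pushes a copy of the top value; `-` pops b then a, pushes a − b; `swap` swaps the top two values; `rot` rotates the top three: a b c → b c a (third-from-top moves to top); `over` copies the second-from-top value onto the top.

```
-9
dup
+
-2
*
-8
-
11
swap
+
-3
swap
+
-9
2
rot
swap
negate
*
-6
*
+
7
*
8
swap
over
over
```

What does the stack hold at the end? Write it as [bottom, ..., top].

-9     -> [-9]
dup    -> [-9, -9]
+      -> [-18]
-2     -> [-18, -2]
*      -> [36]
-8     -> [36, -8]
-      -> [44]
11     -> [44, 11]
swap   -> [11, 44]
+      -> [55]
-3     -> [55, -3]
swap   -> [-3, 55]
+      -> [52]
-9     -> [52, -9]
2      -> [52, -9, 2]
rot    -> [-9, 2, 52]
swap   -> [-9, 52, 2]
negate -> [-9, 52, -2]
*      -> [-9, -104]
-6     -> [-9, -104, -6]
*      -> [-9, 624]
+      -> [615]
7      -> [615, 7]
*      -> [4305]
8      -> [4305, 8]
swap   -> [8, 4305]
over   -> [8, 4305, 8]
over   -> [8, 4305, 8, 4305]

[8, 4305, 8, 4305]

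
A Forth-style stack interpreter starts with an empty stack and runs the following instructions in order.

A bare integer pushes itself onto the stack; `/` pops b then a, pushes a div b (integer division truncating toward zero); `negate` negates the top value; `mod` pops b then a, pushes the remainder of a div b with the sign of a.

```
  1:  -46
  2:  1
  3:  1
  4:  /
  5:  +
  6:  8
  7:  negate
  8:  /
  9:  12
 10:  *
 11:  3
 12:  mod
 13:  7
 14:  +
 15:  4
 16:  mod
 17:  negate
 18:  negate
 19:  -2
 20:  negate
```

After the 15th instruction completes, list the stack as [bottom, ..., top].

[7, 4]

-46    : -46
1      : -46 1
1      : -46 1 1
/      : -46 1
+      : -45
8      : -45 8
negate : -45 -8
/      : 5
12     : 5 12
*      : 60
3      : 60 3
mod    : 0
7      : 0 7
+      : 7
4      : 7 4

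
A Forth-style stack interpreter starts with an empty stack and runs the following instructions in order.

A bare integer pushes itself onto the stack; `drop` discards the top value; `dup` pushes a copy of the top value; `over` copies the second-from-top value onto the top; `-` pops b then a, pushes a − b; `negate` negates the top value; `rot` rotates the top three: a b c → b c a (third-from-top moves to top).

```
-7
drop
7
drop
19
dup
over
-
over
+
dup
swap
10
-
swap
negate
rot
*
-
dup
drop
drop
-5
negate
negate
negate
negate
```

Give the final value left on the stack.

-7      -7
drop    (empty)
7       7
drop    (empty)
19      19
dup     19 19
over    19 19 19
-       19 0
over    19 0 19
+       19 19
dup     19 19 19
swap    19 19 19
10      19 19 19 10
-       19 19 9
swap    19 9 19
negate  19 9 -19
rot     9 -19 19
*       9 -361
-       370
dup     370 370
drop    370
drop    (empty)
-5      -5
negate  5
negate  -5
negate  5
negate  -5

-5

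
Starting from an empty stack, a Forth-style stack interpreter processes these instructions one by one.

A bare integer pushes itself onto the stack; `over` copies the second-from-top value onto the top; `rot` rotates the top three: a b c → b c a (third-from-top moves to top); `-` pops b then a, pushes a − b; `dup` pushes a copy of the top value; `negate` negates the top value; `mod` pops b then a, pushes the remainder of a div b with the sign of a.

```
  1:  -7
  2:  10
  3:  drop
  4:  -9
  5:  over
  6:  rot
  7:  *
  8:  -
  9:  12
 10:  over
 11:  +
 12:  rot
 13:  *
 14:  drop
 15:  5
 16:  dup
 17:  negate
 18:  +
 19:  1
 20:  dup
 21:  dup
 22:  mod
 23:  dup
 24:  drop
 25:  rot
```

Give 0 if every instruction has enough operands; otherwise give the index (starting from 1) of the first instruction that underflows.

-7    -7
10    -7 10
drop  -7
-9    -7 -9
over  -7 -9 -7
rot   -9 -7 -7
*     -9 49
-     -58
12    -58 12
over  -58 12 -58
+     -58 -46
rot  — needs 3 operands, stack has 2 → underflow

12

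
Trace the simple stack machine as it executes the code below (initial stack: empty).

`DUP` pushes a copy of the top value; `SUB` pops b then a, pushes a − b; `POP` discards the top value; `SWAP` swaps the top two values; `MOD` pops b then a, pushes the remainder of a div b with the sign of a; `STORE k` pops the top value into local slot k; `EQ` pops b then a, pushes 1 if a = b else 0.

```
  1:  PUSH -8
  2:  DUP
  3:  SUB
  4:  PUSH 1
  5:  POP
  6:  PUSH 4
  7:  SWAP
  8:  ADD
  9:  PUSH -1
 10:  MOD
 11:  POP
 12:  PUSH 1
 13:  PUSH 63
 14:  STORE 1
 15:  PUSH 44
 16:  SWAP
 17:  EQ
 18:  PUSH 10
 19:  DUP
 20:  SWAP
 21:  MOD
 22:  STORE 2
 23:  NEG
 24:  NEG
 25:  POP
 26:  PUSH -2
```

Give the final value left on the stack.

PUSH -8 -> [-8]
DUP     -> [-8, -8]
SUB     -> [0]
PUSH 1  -> [0, 1]
POP     -> [0]
PUSH 4  -> [0, 4]
SWAP    -> [4, 0]
ADD     -> [4]
PUSH -1 -> [4, -1]
MOD     -> [0]
POP     -> []
PUSH 1  -> [1]
PUSH 63 -> [1, 63]
STORE 1 -> [1]
PUSH 44 -> [1, 44]
SWAP    -> [44, 1]
EQ      -> [0]
PUSH 10 -> [0, 10]
DUP     -> [0, 10, 10]
SWAP    -> [0, 10, 10]
MOD     -> [0, 0]
STORE 2 -> [0]
NEG     -> [0]
NEG     -> [0]
POP     -> []
PUSH -2 -> [-2]

-2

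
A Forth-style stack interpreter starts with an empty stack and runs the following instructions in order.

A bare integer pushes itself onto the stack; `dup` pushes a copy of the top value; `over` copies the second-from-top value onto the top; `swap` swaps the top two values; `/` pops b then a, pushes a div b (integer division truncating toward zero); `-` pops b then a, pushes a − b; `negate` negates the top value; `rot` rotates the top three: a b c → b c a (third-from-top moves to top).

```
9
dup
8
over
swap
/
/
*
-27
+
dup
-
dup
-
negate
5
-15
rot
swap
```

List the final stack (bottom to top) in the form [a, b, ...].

9      -> [9]
dup    -> [9, 9]
8      -> [9, 9, 8]
over   -> [9, 9, 8, 9]
swap   -> [9, 9, 9, 8]
/      -> [9, 9, 1]
/      -> [9, 9]
*      -> [81]
-27    -> [81, -27]
+      -> [54]
dup    -> [54, 54]
-      -> [0]
dup    -> [0, 0]
-      -> [0]
negate -> [0]
5      -> [0, 5]
-15    -> [0, 5, -15]
rot    -> [5, -15, 0]
swap   -> [5, 0, -15]

[5, 0, -15]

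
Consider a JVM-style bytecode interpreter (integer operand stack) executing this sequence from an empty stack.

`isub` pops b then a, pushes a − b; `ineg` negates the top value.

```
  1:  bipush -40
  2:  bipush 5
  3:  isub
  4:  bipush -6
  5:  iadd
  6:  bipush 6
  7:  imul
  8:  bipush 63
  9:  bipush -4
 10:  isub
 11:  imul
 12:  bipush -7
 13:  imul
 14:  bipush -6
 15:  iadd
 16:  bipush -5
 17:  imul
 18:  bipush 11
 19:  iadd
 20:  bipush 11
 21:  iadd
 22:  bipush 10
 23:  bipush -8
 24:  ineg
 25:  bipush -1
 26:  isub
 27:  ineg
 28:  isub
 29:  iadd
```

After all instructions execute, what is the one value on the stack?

bipush -40 → -40
bipush 5   → -40 5
isub       → -45
bipush -6  → -45 -6
iadd       → -51
bipush 6   → -51 6
imul       → -306
bipush 63  → -306 63
bipush -4  → -306 63 -4
isub       → -306 67
imul       → -20502
bipush -7  → -20502 -7
imul       → 143514
bipush -6  → 143514 -6
iadd       → 143508
bipush -5  → 143508 -5
imul       → -717540
bipush 11  → -717540 11
iadd       → -717529
bipush 11  → -717529 11
iadd       → -717518
bipush 10  → -717518 10
bipush -8  → -717518 10 -8
ineg       → -717518 10 8
bipush -1  → -717518 10 8 -1
isub       → -717518 10 9
ineg       → -717518 10 -9
isub       → -717518 19
iadd       → -717499

-717499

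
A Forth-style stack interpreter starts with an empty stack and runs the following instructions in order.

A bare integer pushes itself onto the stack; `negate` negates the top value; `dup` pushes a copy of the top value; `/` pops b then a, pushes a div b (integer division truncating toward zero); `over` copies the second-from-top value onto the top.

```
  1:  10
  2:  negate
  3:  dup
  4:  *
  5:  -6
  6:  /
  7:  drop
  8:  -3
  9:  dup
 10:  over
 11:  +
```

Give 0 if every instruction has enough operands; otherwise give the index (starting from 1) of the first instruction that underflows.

0

10     -> [10]
negate -> [-10]
dup    -> [-10, -10]
*      -> [100]
-6     -> [100, -6]
/      -> [-16]
drop   -> []
-3     -> [-3]
dup    -> [-3, -3]
over   -> [-3, -3, -3]
+      -> [-3, -6]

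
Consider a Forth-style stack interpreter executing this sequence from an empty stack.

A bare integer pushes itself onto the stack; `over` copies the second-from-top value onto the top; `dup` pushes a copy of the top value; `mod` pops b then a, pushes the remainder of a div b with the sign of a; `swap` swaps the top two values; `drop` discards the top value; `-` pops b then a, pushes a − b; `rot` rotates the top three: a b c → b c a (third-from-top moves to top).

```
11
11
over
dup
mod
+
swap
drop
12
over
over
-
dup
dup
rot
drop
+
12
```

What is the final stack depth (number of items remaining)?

11   → [11]
11   → [11, 11]
over → [11, 11, 11]
dup  → [11, 11, 11, 11]
mod  → [11, 11, 0]
+    → [11, 11]
swap → [11, 11]
drop → [11]
12   → [11, 12]
over → [11, 12, 11]
over → [11, 12, 11, 12]
-    → [11, 12, -1]
dup  → [11, 12, -1, -1]
dup  → [11, 12, -1, -1, -1]
rot  → [11, 12, -1, -1, -1]
drop → [11, 12, -1, -1]
+    → [11, 12, -2]
12   → [11, 12, -2, 12]

4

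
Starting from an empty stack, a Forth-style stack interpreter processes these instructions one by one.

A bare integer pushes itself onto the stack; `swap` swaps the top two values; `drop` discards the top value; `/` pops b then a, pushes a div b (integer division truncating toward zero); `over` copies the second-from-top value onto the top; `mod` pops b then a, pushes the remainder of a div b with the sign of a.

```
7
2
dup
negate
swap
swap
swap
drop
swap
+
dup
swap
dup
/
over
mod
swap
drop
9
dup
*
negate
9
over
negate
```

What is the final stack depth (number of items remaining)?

7       [7]
2       [7, 2]
dup     [7, 2, 2]
negate  [7, 2, -2]
swap    [7, -2, 2]
swap    [7, 2, -2]
swap    [7, -2, 2]
drop    [7, -2]
swap    [-2, 7]
+       [5]
dup     [5, 5]
swap    [5, 5]
dup     [5, 5, 5]
/       [5, 1]
over    [5, 1, 5]
mod     [5, 1]
swap    [1, 5]
drop    [1]
9       [1, 9]
dup     [1, 9, 9]
*       [1, 81]
negate  [1, -81]
9       [1, -81, 9]
over    [1, -81, 9, -81]
negate  [1, -81, 9, 81]

4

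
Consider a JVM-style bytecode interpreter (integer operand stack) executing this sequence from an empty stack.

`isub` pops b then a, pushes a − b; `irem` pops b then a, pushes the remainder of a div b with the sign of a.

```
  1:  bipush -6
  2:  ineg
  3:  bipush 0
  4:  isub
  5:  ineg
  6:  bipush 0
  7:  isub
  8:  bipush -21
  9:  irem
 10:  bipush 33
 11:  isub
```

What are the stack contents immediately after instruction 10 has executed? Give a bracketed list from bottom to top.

[-6, 33]

bipush -6  → [-6]
ineg       → [6]
bipush 0   → [6, 0]
isub       → [6]
ineg       → [-6]
bipush 0   → [-6, 0]
isub       → [-6]
bipush -21 → [-6, -21]
irem       → [-6]
bipush 33  → [-6, 33]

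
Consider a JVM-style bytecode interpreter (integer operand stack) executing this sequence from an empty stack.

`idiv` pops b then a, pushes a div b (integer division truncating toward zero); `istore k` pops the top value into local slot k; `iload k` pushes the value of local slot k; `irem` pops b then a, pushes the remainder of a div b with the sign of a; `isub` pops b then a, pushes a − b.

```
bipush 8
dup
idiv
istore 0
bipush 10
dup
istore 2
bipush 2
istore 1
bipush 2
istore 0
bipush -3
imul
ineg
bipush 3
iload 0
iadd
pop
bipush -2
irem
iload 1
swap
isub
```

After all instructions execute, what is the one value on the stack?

2

bipush 8  → [8]
dup       → [8, 8]
idiv      → [1]
istore 0  → []
bipush 10 → [10]
dup       → [10, 10]
istore 2  → [10]
bipush 2  → [10, 2]
istore 1  → [10]
bipush 2  → [10, 2]
istore 0  → [10]
bipush -3 → [10, -3]
imul      → [-30]
ineg      → [30]
bipush 3  → [30, 3]
iload 0   → [30, 3, 2]
iadd      → [30, 5]
pop       → [30]
bipush -2 → [30, -2]
irem      → [0]
iload 1   → [0, 2]
swap      → [2, 0]
isub      → [2]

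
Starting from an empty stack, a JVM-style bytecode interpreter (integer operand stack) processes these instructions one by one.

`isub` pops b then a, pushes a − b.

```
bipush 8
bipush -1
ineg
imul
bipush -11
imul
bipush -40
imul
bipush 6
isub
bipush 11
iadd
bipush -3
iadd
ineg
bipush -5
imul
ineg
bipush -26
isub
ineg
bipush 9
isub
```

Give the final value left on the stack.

bipush 8   -> 8
bipush -1  -> 8 -1
ineg       -> 8 1
imul       -> 8
bipush -11 -> 8 -11
imul       -> -88
bipush -40 -> -88 -40
imul       -> 3520
bipush 6   -> 3520 6
isub       -> 3514
bipush 11  -> 3514 11
iadd       -> 3525
bipush -3  -> 3525 -3
iadd       -> 3522
ineg       -> -3522
bipush -5  -> -3522 -5
imul       -> 17610
ineg       -> -17610
bipush -26 -> -17610 -26
isub       -> -17584
ineg       -> 17584
bipush 9   -> 17584 9
isub       -> 17575

17575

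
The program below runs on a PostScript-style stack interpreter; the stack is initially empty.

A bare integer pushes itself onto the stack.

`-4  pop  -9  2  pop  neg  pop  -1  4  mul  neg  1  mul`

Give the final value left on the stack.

-4   [-4]
pop  []
-9   [-9]
2    [-9, 2]
pop  [-9]
neg  [9]
pop  []
-1   [-1]
4    [-1, 4]
mul  [-4]
neg  [4]
1    [4, 1]
mul  [4]

4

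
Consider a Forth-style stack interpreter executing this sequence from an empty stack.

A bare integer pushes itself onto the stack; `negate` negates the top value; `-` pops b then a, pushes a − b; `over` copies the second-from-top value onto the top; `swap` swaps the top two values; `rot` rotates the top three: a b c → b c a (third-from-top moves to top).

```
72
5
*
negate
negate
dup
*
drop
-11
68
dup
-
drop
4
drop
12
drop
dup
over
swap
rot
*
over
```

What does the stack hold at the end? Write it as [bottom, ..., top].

72     : 72
5      : 72 5
*      : 360
negate : -360
negate : 360
dup    : 360 360
*      : 129600
drop   : (empty)
-11    : -11
68     : -11 68
dup    : -11 68 68
-      : -11 0
drop   : -11
4      : -11 4
drop   : -11
12     : -11 12
drop   : -11
dup    : -11 -11
over   : -11 -11 -11
swap   : -11 -11 -11
rot    : -11 -11 -11
*      : -11 121
over   : -11 121 -11

[-11, 121, -11]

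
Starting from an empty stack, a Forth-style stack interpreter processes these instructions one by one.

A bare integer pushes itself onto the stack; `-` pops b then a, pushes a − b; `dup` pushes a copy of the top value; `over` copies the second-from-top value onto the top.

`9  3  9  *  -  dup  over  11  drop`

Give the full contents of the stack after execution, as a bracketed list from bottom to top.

[-18, -18, -18]

9    -> [9]
3    -> [9, 3]
9    -> [9, 3, 9]
*    -> [9, 27]
-    -> [-18]
dup  -> [-18, -18]
over -> [-18, -18, -18]
11   -> [-18, -18, -18, 11]
drop -> [-18, -18, -18]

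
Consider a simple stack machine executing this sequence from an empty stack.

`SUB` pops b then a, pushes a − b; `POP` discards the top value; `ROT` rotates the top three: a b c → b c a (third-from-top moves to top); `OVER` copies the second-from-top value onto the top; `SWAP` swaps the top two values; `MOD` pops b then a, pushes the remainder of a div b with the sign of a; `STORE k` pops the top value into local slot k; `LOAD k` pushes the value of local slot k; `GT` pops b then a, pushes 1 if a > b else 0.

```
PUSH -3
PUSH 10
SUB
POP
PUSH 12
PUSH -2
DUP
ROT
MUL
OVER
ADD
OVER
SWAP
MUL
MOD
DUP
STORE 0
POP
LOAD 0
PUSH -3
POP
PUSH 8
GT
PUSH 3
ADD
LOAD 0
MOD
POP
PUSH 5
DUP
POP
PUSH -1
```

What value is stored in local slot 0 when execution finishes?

-2

PUSH -3  [-3]
PUSH 10  [-3, 10]
SUB      [-13]
POP      []
PUSH 12  [12]
PUSH -2  [12, -2]
DUP      [12, -2, -2]
ROT      [-2, -2, 12]
MUL      [-2, -24]
OVER     [-2, -24, -2]
ADD      [-2, -26]
OVER     [-2, -26, -2]
SWAP     [-2, -2, -26]
MUL      [-2, 52]
MOD      [-2]
DUP      [-2, -2]
STORE 0  [-2]
POP      []
LOAD 0   [-2]
PUSH -3  [-2, -3]
POP      [-2]
PUSH 8   [-2, 8]
GT       [0]
PUSH 3   [0, 3]
ADD      [3]
LOAD 0   [3, -2]
MOD      [1]
POP      []
PUSH 5   [5]
DUP      [5, 5]
POP      [5]
PUSH -1  [5, -1]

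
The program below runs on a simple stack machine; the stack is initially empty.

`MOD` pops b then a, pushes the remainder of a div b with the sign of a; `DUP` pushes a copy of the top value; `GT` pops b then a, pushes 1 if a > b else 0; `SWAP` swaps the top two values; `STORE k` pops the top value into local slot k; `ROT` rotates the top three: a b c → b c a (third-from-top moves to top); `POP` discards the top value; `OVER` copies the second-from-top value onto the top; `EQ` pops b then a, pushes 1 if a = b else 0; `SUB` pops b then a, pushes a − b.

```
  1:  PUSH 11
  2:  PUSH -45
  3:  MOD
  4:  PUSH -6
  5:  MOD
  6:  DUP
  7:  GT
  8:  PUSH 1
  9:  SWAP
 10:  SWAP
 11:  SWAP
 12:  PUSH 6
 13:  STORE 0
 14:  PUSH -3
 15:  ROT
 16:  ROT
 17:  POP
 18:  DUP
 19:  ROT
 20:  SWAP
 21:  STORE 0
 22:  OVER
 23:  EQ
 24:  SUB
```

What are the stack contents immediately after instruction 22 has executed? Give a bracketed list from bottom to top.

[1, -3, 1]

PUSH 11  -> 11
PUSH -45 -> 11 -45
MOD      -> 11
PUSH -6  -> 11 -6
MOD      -> 5
DUP      -> 5 5
GT       -> 0
PUSH 1   -> 0 1
SWAP     -> 1 0
SWAP     -> 0 1
SWAP     -> 1 0
PUSH 6   -> 1 0 6
STORE 0  -> 1 0
PUSH -3  -> 1 0 -3
ROT      -> 0 -3 1
ROT      -> -3 1 0
POP      -> -3 1
DUP      -> -3 1 1
ROT      -> 1 1 -3
SWAP     -> 1 -3 1
STORE 0  -> 1 -3
OVER     -> 1 -3 1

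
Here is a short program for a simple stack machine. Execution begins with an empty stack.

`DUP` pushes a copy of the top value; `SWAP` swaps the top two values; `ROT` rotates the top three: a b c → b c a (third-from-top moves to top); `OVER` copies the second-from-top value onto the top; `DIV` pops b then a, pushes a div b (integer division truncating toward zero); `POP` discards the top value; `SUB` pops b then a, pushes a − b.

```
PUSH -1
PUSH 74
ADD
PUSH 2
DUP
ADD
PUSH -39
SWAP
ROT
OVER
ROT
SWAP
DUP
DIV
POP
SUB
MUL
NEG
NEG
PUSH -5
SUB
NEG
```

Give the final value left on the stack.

2686

PUSH -1  -> [-1]
PUSH 74  -> [-1, 74]
ADD      -> [73]
PUSH 2   -> [73, 2]
DUP      -> [73, 2, 2]
ADD      -> [73, 4]
PUSH -39 -> [73, 4, -39]
SWAP     -> [73, -39, 4]
ROT      -> [-39, 4, 73]
OVER     -> [-39, 4, 73, 4]
ROT      -> [-39, 73, 4, 4]
SWAP     -> [-39, 73, 4, 4]
DUP      -> [-39, 73, 4, 4, 4]
DIV      -> [-39, 73, 4, 1]
POP      -> [-39, 73, 4]
SUB      -> [-39, 69]
MUL      -> [-2691]
NEG      -> [2691]
NEG      -> [-2691]
PUSH -5  -> [-2691, -5]
SUB      -> [-2686]
NEG      -> [2686]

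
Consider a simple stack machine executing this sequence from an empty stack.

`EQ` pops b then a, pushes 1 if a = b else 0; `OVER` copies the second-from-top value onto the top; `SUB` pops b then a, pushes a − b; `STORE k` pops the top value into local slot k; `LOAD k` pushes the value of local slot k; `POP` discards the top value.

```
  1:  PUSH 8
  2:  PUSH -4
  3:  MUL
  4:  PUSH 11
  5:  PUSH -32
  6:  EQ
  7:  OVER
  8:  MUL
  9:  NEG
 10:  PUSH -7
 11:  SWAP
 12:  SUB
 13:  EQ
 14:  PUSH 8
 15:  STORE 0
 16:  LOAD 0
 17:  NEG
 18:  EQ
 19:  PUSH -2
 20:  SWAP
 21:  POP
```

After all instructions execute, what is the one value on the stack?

PUSH 8   -> [8]
PUSH -4  -> [8, -4]
MUL      -> [-32]
PUSH 11  -> [-32, 11]
PUSH -32 -> [-32, 11, -32]
EQ       -> [-32, 0]
OVER     -> [-32, 0, -32]
MUL      -> [-32, 0]
NEG      -> [-32, 0]
PUSH -7  -> [-32, 0, -7]
SWAP     -> [-32, -7, 0]
SUB      -> [-32, -7]
EQ       -> [0]
PUSH 8   -> [0, 8]
STORE 0  -> [0]
LOAD 0   -> [0, 8]
NEG      -> [0, -8]
EQ       -> [0]
PUSH -2  -> [0, -2]
SWAP     -> [-2, 0]
POP      -> [-2]

-2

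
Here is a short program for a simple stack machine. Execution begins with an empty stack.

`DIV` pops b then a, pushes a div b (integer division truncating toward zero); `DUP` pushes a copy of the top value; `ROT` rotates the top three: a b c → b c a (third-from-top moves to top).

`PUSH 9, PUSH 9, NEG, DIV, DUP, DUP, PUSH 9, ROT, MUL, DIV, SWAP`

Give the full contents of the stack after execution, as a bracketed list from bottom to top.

[0, -1]

PUSH 9 : [9]
PUSH 9 : [9, 9]
NEG    : [9, -9]
DIV    : [-1]
DUP    : [-1, -1]
DUP    : [-1, -1, -1]
PUSH 9 : [-1, -1, -1, 9]
ROT    : [-1, -1, 9, -1]
MUL    : [-1, -1, -9]
DIV    : [-1, 0]
SWAP   : [0, -1]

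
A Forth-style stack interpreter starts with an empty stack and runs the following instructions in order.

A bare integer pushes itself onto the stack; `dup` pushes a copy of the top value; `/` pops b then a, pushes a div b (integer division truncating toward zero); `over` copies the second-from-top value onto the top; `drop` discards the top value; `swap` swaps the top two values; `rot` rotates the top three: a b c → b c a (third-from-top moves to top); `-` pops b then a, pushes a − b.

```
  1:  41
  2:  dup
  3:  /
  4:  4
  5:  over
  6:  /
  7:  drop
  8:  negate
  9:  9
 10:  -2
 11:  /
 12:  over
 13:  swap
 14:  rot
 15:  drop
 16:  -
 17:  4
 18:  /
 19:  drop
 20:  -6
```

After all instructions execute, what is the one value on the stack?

41     -> [41]
dup    -> [41, 41]
/      -> [1]
4      -> [1, 4]
over   -> [1, 4, 1]
/      -> [1, 4]
drop   -> [1]
negate -> [-1]
9      -> [-1, 9]
-2     -> [-1, 9, -2]
/      -> [-1, -4]
over   -> [-1, -4, -1]
swap   -> [-1, -1, -4]
rot    -> [-1, -4, -1]
drop   -> [-1, -4]
-      -> [3]
4      -> [3, 4]
/      -> [0]
drop   -> []
-6     -> [-6]

-6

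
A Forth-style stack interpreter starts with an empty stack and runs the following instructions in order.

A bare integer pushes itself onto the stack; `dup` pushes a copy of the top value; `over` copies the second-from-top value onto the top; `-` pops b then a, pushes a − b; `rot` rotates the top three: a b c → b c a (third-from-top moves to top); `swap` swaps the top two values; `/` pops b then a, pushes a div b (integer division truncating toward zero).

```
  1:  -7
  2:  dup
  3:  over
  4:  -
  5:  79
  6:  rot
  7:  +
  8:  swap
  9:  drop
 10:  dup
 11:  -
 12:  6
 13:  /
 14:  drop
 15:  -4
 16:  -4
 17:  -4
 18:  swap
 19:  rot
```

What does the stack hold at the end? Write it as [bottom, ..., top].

-7   → -7
dup  → -7 -7
over → -7 -7 -7
-    → -7 0
79   → -7 0 79
rot  → 0 79 -7
+    → 0 72
swap → 72 0
drop → 72
dup  → 72 72
-    → 0
6    → 0 6
/    → 0
drop → (empty)
-4   → -4
-4   → -4 -4
-4   → -4 -4 -4
swap → -4 -4 -4
rot  → -4 -4 -4

[-4, -4, -4]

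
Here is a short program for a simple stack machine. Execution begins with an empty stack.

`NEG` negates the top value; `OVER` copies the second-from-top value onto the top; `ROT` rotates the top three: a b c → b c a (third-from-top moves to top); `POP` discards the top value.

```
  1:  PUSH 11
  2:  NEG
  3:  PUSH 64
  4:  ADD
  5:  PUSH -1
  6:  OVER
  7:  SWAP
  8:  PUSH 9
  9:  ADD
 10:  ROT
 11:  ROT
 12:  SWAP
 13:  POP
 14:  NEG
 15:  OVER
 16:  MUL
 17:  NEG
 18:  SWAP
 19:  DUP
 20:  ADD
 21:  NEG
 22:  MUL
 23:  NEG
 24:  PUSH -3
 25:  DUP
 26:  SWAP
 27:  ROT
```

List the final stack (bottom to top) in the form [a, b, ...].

PUSH 11  [11]
NEG      [-11]
PUSH 64  [-11, 64]
ADD      [53]
PUSH -1  [53, -1]
OVER     [53, -1, 53]
SWAP     [53, 53, -1]
PUSH 9   [53, 53, -1, 9]
ADD      [53, 53, 8]
ROT      [53, 8, 53]
ROT      [8, 53, 53]
SWAP     [8, 53, 53]
POP      [8, 53]
NEG      [8, -53]
OVER     [8, -53, 8]
MUL      [8, -424]
NEG      [8, 424]
SWAP     [424, 8]
DUP      [424, 8, 8]
ADD      [424, 16]
NEG      [424, -16]
MUL      [-6784]
NEG      [6784]
PUSH -3  [6784, -3]
DUP      [6784, -3, -3]
SWAP     [6784, -3, -3]
ROT      [-3, -3, 6784]

[-3, -3, 6784]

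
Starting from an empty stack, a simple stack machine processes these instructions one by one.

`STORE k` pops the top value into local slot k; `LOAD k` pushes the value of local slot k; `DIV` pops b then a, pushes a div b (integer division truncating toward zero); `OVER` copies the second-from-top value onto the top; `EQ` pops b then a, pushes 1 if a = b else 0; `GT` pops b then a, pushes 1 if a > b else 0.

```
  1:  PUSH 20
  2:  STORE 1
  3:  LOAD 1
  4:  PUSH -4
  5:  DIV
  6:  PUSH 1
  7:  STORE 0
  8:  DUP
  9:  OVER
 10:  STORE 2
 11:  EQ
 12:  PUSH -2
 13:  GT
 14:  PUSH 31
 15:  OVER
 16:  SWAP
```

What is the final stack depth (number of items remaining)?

PUSH 20 : [20]
STORE 1 : []
LOAD 1  : [20]
PUSH -4 : [20, -4]
DIV     : [-5]
PUSH 1  : [-5, 1]
STORE 0 : [-5]
DUP     : [-5, -5]
OVER    : [-5, -5, -5]
STORE 2 : [-5, -5]
EQ      : [1]
PUSH -2 : [1, -2]
GT      : [1]
PUSH 31 : [1, 31]
OVER    : [1, 31, 1]
SWAP    : [1, 1, 31]

3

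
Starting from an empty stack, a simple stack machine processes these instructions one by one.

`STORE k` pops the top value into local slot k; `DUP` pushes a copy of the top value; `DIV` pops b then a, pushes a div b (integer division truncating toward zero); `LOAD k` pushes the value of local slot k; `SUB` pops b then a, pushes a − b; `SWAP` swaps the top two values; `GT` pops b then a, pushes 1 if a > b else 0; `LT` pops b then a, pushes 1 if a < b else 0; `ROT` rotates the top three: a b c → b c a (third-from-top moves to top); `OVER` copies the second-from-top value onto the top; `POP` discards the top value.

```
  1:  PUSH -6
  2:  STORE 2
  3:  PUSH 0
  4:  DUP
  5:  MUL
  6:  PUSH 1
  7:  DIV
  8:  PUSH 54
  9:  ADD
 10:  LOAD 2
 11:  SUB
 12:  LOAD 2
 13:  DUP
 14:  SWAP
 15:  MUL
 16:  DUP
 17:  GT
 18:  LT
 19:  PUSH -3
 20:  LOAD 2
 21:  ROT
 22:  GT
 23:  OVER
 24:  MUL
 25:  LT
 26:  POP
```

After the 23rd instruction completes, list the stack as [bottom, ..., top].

[-3, 0, -3]

PUSH -6 → [-6]
STORE 2 → []
PUSH 0  → [0]
DUP     → [0, 0]
MUL     → [0]
PUSH 1  → [0, 1]
DIV     → [0]
PUSH 54 → [0, 54]
ADD     → [54]
LOAD 2  → [54, -6]
SUB     → [60]
LOAD 2  → [60, -6]
DUP     → [60, -6, -6]
SWAP    → [60, -6, -6]
MUL     → [60, 36]
DUP     → [60, 36, 36]
GT      → [60, 0]
LT      → [0]
PUSH -3 → [0, -3]
LOAD 2  → [0, -3, -6]
ROT     → [-3, -6, 0]
GT      → [-3, 0]
OVER    → [-3, 0, -3]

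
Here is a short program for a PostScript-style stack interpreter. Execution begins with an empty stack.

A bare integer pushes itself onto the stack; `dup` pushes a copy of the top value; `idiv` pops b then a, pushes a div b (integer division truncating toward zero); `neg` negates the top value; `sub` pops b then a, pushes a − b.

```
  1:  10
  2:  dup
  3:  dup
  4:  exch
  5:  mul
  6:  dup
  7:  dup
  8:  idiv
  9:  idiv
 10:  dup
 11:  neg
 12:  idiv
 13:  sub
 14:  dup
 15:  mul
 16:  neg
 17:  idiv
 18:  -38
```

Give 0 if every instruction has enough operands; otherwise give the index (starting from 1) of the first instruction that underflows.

17

10    10
dup   10 10
dup   10 10 10
exch  10 10 10
mul   10 100
dup   10 100 100
dup   10 100 100 100
idiv  10 100 1
idiv  10 100
dup   10 100 100
neg   10 100 -100
idiv  10 -1
sub   11
dup   11 11
mul   121
neg   -121
idiv  — needs 2 operands, stack has 1 → underflow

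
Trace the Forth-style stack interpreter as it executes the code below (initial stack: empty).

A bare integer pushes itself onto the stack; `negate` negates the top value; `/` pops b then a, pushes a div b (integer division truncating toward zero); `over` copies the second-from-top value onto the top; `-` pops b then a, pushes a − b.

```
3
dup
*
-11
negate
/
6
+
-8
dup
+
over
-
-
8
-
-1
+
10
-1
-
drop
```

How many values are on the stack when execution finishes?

3      → 3
dup    → 3 3
*      → 9
-11    → 9 -11
negate → 9 11
/      → 0
6      → 0 6
+      → 6
-8     → 6 -8
dup    → 6 -8 -8
+      → 6 -16
over   → 6 -16 6
-      → 6 -22
-      → 28
8      → 28 8
-      → 20
-1     → 20 -1
+      → 19
10     → 19 10
-1     → 19 10 -1
-      → 19 11
drop   → 19

1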